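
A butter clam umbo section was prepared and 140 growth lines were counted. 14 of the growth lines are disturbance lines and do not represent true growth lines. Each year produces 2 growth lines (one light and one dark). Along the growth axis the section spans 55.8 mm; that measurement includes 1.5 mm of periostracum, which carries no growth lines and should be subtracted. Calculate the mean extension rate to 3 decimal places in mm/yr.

0.862 mm/yr

Adjusted count: 140 − 14 = 126 growth lines.
Dividing by 2 growth lines per year: 126 / 2 = 63 years.
Net length = 55.8 − 1.5 = 54.3 mm.
Extension rate ≈ 54.3 / 63 = 0.862 mm/yr.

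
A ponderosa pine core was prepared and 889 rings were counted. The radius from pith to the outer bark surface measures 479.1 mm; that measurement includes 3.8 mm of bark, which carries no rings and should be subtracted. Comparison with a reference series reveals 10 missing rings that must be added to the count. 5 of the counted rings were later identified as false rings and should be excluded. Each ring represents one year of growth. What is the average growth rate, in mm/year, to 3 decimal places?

0.532 mm/year

Adjusted count: 889 − 5 + 10 = 894 rings.
The growth record spans 479.1 − 3.8 = 475.3 mm.
Extension rate ≈ 475.3 / 894 = 0.532 mm/year.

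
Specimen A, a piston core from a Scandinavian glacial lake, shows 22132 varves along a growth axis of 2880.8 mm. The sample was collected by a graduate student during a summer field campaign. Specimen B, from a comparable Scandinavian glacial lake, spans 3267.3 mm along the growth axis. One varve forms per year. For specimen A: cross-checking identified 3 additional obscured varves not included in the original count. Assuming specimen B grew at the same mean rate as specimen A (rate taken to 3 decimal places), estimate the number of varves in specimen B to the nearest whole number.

25133 varves

Specimen A: after corrections the count is 22132 + 3 = 22135 varves.
A: 2880.8 mm over 22135 years gives 2880.8 / 22135 ≈ 0.130 mm/year.
B spans 3267.3 / 0.130 = 25133.08 years ≈ 25133 varves.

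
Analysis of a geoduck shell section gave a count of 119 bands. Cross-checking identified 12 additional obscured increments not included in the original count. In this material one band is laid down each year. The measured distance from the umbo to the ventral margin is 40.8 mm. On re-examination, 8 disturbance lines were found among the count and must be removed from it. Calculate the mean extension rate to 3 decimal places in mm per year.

True band count = 119 − 8 + 12 = 123.
Mean rate = 40.8 mm / 123 years ≈ 0.332 mm per year.

0.332 mm per year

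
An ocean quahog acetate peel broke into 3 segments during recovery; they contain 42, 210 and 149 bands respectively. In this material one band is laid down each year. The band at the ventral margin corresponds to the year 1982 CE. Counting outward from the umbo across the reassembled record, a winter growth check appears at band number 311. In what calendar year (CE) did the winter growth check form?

Total bands = 42 + 210 + 149 = 401.
401 − 311 = 90 bands lie beyond the winter growth check toward the ventral margin.
The band at the ventral margin is 1982 CE, so the winter growth check dates to 1982 − 90 = 1892 CE.

1892 CE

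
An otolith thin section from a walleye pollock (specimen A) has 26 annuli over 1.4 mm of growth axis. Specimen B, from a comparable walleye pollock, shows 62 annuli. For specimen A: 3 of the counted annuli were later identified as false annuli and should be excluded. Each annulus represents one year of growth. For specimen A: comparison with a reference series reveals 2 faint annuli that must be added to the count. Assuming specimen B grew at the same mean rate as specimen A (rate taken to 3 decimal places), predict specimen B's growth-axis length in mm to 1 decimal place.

Specimen A: after corrections the count is 26 − 3 + 2 = 25 annuli.
A: Mean rate = 1.4 mm / 25 years ≈ 0.056 mm/yr.
Length of B = 0.056 × 62 = 3.5 mm.

3.5 mm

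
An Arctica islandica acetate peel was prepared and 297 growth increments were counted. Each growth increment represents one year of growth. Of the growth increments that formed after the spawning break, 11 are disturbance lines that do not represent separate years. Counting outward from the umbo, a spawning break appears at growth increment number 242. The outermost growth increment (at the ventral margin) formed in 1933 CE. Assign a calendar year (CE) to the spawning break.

1889 CE

297 − 242 = 55 growth increments lie beyond the spawning break toward the ventral margin.
55 − 11 false = 44 true growth increments after the spawning break.
Counting back 44 years from 1933 CE places the spawning break in 1933 − 44 = 1889 CE.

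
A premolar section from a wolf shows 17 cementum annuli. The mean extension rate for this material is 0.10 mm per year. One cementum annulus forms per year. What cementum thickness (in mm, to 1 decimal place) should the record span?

The record spans 17 years at 0.10 mm per year.
Predicted length = 0.10 mm/year × 17 years = 1.7 mm.

1.7 mm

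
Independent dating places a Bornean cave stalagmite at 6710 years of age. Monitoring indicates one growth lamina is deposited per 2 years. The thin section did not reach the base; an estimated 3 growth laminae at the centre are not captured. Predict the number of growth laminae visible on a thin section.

3352 growth laminae

Expected growth laminae: 6710 / 2 = 3355.
Subtracting the 3 growth laminae not captured gives 3355 − 3 = 3352 growth laminae in the record.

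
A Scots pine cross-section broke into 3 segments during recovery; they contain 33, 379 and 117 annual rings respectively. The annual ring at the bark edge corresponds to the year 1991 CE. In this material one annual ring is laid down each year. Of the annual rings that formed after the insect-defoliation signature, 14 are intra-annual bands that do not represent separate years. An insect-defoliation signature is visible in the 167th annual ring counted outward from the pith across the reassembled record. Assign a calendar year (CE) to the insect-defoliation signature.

1643 CE

Total annual rings = 33 + 379 + 117 = 529.
The insect-defoliation signature sits at annual ring 167 from the pith, so 529 − 167 = 362 annual rings formed after it.
362 − 14 false = 348 true annual rings after the insect-defoliation signature.
The annual ring at the bark edge is 1991 CE, so the insect-defoliation signature dates to 1991 − 348 = 1643 CE.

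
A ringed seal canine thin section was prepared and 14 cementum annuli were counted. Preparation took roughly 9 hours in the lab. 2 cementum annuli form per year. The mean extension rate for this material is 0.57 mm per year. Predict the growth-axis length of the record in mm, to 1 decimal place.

14 cementum annuli at 2 per year is 14 / 2 = 7 years.
Predicted length = 0.57 mm/year × 7 years = 4.0 mm.

4.0 mm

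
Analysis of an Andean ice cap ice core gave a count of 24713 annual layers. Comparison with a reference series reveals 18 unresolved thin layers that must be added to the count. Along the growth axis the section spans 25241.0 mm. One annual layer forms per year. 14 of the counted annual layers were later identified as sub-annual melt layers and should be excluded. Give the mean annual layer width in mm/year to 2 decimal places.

Correcting the raw count gives 24713 − 14 + 18 = 24717 true annual layers.
25241.0 mm over 24717 years gives 25241.0 / 24717 ≈ 1.02 mm/year.

1.02 mm/year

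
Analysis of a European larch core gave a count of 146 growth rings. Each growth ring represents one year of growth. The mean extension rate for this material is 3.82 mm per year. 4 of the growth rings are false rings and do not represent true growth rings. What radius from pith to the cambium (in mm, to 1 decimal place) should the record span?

After corrections the count is 146 − 4 = 142 growth rings.
142 years at 3.82 mm/year gives 3.82 × 142 = 542.4 mm.

542.4 mm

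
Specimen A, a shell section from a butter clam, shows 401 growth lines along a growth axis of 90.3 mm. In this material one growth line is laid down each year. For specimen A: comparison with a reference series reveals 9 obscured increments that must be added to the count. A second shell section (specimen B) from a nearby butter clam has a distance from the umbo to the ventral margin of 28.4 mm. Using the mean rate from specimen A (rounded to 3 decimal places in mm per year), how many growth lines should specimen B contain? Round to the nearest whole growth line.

129 growth lines

Specimen A: after corrections the count is 401 + 9 = 410 growth lines.
A: 90.3 mm over 410 years gives 90.3 / 410 ≈ 0.220 mm/yr.
Specimen B: 28.4 mm / 0.220 mm per year = 129.09 years ≈ 129 growth lines.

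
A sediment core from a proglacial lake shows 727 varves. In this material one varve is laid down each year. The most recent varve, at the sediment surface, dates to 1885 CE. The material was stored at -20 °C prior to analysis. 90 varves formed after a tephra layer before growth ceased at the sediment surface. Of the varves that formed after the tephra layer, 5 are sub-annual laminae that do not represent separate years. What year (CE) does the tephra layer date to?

1800 CE

90 varves post-date the tephra layer.
90 − 5 false = 85 true varves after the tephra layer.
Counting back 85 years from 1885 CE places the tephra layer in 1885 − 85 = 1800 CE.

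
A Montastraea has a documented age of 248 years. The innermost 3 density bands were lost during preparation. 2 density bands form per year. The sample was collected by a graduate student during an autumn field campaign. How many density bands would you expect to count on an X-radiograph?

493 density bands

With 2 density bands per year, 248 years would produce 248 × 2 = 496 density bands.
Subtracting the 3 density bands not captured gives 496 − 3 = 493 density bands in the record.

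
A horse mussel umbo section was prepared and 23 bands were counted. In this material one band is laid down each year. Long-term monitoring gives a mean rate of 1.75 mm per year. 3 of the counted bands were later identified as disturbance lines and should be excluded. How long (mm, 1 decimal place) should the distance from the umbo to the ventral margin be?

35.0 mm

True band count = 23 − 3 = 20.
Length ≈ 1.75 × 20 = 35.0 mm.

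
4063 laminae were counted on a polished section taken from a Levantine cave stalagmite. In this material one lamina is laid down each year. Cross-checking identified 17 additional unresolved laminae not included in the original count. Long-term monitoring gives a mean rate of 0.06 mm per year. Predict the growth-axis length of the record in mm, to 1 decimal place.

244.8 mm

Adjusted count: 4063 + 17 = 4080 laminae.
4080 years at 0.06 mm/year gives 0.06 × 4080 = 244.8 mm.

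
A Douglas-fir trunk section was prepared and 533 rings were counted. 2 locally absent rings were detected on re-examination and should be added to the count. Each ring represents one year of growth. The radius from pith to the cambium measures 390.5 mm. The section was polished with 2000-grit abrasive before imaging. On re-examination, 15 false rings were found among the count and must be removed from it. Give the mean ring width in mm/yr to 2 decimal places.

Adjusted count: 533 − 15 + 2 = 520 rings.
390.5 mm over 520 years gives 390.5 / 520 ≈ 0.75 mm/yr.

0.75 mm/yr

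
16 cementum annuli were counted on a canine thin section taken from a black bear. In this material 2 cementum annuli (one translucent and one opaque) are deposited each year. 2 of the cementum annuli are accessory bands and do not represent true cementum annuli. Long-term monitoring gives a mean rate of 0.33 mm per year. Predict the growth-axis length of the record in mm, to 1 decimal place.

2.3 mm

Correcting the raw count gives 16 − 2 = 14 true cementum annuli.
With 2 cementum annuli per year, 14 / 2 = 7 years.
Length ≈ 0.33 × 7 = 2.3 mm.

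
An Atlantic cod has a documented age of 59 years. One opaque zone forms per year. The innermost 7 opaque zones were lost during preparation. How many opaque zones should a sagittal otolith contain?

At one opaque zone per year, 59 years correspond to 59 opaque zones.
Subtracting the 7 opaque zones not captured gives 59 − 7 = 52 opaque zones in the record.

52 opaque zones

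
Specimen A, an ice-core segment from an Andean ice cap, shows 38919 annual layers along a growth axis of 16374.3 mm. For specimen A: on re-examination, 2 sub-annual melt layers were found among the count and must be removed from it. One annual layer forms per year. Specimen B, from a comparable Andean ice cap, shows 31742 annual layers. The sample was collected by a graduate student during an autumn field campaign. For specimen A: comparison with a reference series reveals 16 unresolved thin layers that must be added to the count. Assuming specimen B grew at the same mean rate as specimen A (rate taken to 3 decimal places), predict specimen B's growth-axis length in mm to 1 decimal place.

13363.4 mm

Specimen A: correcting the raw count gives 38919 − 2 + 16 = 38933 true annual layers.
A: Extension rate ≈ 16374.3 / 38933 = 0.421 mm/yr.
B's length ≈ 0.421 × 31742 = 13363.4 mm.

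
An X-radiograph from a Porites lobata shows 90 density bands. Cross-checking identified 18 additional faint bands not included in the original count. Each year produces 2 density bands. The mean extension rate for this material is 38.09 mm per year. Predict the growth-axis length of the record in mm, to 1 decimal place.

True density band count = 90 + 18 = 108.
Dividing by 2 density bands per year: 108 / 2 = 54 years.
Predicted length = 38.09 mm/year × 54 years = 2056.9 mm.

2056.9 mm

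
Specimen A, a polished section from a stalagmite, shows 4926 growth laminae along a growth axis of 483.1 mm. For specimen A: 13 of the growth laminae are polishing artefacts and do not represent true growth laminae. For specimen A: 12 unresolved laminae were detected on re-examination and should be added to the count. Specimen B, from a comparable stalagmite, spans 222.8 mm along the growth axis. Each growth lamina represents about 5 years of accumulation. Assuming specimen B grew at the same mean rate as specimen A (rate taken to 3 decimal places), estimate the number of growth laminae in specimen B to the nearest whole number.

Specimen A: true growth lamina count = 4926 − 13 + 12 = 4925.
Specimen A: multiplying by 5 years per growth lamina: 4925 × 5 = 24625 years.
A: 483.1 mm over 24625 years gives 483.1 / 24625 ≈ 0.020 mm per year.
Specimen B: 222.8 mm / 0.020 mm per year = 11140.00 years; at 5 years per growth lamina that is 11140.00 / 5 ≈ 2228 growth laminae.

2228 growth laminae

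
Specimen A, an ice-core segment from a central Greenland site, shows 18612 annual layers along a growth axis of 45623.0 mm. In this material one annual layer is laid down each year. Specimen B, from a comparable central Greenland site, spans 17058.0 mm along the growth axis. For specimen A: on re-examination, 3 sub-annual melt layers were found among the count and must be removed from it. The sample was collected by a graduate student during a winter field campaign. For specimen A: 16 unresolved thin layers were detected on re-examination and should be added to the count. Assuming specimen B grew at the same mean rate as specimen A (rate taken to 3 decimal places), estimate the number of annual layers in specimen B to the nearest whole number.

6962 annual layers

Specimen A: after corrections the count is 18612 − 3 + 16 = 18625 annual layers.
A: 45623.0 mm over 18625 years gives 45623.0 / 18625 ≈ 2.450 mm/year.
Specimen B: 17058.0 mm / 2.450 mm per year = 6962.45 years ≈ 6962 annual layers.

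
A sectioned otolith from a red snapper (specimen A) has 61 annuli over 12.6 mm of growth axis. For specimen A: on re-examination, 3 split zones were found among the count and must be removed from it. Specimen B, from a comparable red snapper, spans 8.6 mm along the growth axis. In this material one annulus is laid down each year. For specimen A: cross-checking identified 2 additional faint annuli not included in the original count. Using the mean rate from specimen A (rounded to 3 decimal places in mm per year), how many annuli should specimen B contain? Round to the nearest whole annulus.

Specimen A: correcting the raw count gives 61 − 3 + 2 = 60 true annuli.
A: Extension rate ≈ 12.6 / 60 = 0.210 mm/yr.
B spans 8.6 / 0.210 = 40.95 years ≈ 41 annuli.

41 annuli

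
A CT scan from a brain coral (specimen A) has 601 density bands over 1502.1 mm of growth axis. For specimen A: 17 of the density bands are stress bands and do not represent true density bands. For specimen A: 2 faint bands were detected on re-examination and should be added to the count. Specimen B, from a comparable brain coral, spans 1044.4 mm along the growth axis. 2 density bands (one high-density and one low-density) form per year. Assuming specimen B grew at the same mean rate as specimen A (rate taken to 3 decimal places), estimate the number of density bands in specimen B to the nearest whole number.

407 density bands

Specimen A: correcting the raw count gives 601 − 17 + 2 = 586 true density bands.
Specimen A: with 2 density bands per year, 586 / 2 = 293 years.
A: 1502.1 mm over 293 years gives 1502.1 / 293 ≈ 5.127 mm per year.
Specimen B: 1044.4 mm / 5.127 mm per year = 203.71 years; at 2 density bands per year that is 203.71 × 2 ≈ 407 density bands.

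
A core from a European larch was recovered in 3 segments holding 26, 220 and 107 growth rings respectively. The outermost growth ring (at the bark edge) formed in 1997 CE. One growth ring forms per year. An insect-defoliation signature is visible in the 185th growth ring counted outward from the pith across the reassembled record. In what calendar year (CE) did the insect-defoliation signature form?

Total growth rings = 26 + 220 + 107 = 353.
Between growth ring 185 and the bark edge there are 353 − 185 = 168 growth rings.
1997 − 168 = 1829 CE.

1829 CE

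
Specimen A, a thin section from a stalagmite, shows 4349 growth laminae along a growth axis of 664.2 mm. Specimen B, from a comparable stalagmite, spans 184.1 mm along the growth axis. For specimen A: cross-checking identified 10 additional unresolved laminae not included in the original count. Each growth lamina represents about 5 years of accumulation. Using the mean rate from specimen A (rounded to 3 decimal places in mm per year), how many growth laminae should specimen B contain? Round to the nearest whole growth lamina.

1227 growth laminae

Specimen A: true growth lamina count = 4349 + 10 = 4359.
Specimen A: multiplying by 5 years per growth lamina: 4359 × 5 = 21795 years.
A: Mean rate = 664.2 mm / 21795 years ≈ 0.030 mm/yr.
B spans 184.1 / 0.030 = 6136.67 years; at 5 years per growth lamina that is 6136.67 / 5 ≈ 1227 growth laminae.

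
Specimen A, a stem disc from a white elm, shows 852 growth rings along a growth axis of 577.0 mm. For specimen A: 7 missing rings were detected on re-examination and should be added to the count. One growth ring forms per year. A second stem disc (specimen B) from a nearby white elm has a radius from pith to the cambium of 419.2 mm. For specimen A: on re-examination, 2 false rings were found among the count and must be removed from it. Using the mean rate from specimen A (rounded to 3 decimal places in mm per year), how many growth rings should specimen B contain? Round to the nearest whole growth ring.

623 growth rings

Specimen A: after corrections the count is 852 − 2 + 7 = 857 growth rings.
A: Mean rate = 577.0 mm / 857 years ≈ 0.673 mm per year.
For B, 419.2 / 0.673 = 622.88 years ≈ 623 growth rings.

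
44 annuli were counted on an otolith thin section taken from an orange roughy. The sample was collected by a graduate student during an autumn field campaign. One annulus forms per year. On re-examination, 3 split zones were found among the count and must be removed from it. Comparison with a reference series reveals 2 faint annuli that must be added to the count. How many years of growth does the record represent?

43 years

Adjusted count: 44 − 3 + 2 = 43 annuli.
One annulus per year makes the duration 43 years.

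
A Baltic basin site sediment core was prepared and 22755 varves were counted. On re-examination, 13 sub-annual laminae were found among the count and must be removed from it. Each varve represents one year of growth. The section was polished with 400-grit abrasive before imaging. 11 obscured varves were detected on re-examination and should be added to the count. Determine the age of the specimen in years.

After corrections the count is 22755 − 13 + 11 = 22753 varves.
One varve per year makes the duration 22753 years.

22753 years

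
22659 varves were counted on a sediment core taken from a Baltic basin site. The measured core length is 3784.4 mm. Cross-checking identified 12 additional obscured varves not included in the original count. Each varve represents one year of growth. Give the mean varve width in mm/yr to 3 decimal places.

0.167 mm/yr

After corrections the count is 22659 + 12 = 22671 varves.
Mean rate = 3784.4 mm / 22671 years ≈ 0.167 mm/yr.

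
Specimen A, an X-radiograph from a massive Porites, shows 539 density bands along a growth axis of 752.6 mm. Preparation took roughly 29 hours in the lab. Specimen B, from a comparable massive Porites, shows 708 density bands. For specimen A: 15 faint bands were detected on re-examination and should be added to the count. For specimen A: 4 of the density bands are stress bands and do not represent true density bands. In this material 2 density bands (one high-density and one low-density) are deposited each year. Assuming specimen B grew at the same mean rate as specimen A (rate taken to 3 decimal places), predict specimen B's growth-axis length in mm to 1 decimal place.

968.9 mm

Specimen A: correcting the raw count gives 539 − 4 + 15 = 550 true density bands.
Specimen A: 550 density bands at 2 per year is 550 / 2 = 275 years.
A: 752.6 mm over 275 years gives 752.6 / 275 ≈ 2.737 mm per year.
Specimen B: 708 density bands at 2 per year is 708 / 2 = 354 years. For B, 2.737 mm/year × 354 years = 968.9 mm.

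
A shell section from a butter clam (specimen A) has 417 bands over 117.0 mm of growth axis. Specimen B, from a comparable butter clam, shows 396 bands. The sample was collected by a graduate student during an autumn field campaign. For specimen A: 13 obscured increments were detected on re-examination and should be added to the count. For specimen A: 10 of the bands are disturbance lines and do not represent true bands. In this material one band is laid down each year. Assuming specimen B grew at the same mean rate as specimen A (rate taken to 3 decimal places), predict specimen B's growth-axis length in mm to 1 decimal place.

Specimen A: correcting the raw count gives 417 − 10 + 13 = 420 true bands.
A: 117.0 mm over 420 years gives 117.0 / 420 ≈ 0.279 mm per year.
For B, 0.279 mm/year × 396 years = 110.5 mm.

110.5 mm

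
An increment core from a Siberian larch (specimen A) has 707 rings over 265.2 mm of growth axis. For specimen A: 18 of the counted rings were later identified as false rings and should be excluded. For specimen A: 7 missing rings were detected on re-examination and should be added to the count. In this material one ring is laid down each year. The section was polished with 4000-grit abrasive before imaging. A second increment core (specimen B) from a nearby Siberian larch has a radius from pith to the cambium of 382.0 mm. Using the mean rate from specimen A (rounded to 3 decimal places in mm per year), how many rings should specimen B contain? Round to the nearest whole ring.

1003 rings

Specimen A: true ring count = 707 − 18 + 7 = 696.
A: Mean rate = 265.2 mm / 696 years ≈ 0.381 mm/year.
B spans 382.0 / 0.381 = 1002.62 years ≈ 1003 rings.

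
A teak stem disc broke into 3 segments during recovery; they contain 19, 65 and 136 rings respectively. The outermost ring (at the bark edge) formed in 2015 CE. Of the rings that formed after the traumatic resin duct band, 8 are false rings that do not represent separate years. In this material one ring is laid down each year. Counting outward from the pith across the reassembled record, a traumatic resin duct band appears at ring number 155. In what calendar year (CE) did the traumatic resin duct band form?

1958 CE

Total rings = 19 + 65 + 136 = 220.
Between ring 155 and the bark edge there are 220 − 155 = 65 rings.
65 − 8 false = 57 true rings after the traumatic resin duct band.
2015 − 57 = 1958 CE.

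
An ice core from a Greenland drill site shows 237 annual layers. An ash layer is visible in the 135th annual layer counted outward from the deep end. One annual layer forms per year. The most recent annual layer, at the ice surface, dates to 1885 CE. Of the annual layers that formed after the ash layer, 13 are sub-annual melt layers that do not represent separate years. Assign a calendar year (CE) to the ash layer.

The ash layer sits at annual layer 135 from the deep end, so 237 − 135 = 102 annual layers formed after it.
102 − 13 false = 89 true annual layers after the ash layer.
The annual layer at the ice surface is 1885 CE, so the ash layer dates to 1885 − 89 = 1796 CE.

1796 CE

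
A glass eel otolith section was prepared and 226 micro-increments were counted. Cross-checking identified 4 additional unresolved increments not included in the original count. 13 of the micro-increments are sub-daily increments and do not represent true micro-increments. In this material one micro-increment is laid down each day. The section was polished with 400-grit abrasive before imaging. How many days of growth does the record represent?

217 days

Correcting the raw count gives 226 − 13 + 4 = 217 true micro-increments.
One micro-increment per day makes the duration 217 days.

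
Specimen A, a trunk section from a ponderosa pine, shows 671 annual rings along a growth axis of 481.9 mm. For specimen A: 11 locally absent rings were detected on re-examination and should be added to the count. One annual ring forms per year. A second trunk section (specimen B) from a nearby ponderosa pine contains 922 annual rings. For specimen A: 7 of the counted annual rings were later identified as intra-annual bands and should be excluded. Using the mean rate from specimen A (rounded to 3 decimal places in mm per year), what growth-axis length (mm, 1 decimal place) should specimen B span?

658.3 mm

Specimen A: after corrections the count is 671 − 7 + 11 = 675 annual rings.
A: Mean rate = 481.9 mm / 675 years ≈ 0.714 mm per year.
For B, 0.714 mm/year × 922 years = 658.3 mm.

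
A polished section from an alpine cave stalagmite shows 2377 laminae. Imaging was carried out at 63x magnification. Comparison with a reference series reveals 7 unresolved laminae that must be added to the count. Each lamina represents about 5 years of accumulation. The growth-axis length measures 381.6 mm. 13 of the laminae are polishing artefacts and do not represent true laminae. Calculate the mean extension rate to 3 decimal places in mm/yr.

After corrections the count is 2377 − 13 + 7 = 2371 laminae.
At 5 years per lamina, 2371 × 5 = 11855 years.
381.6 mm over 11855 years gives 381.6 / 11855 ≈ 0.032 mm/yr.

0.032 mm/yr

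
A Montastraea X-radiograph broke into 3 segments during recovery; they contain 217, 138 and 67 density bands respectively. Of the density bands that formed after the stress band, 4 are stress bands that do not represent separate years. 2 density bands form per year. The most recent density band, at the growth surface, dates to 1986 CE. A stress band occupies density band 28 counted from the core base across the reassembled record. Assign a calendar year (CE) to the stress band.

Total density bands = 217 + 138 + 67 = 422.
The stress band sits at density band 28 from the core base, so 422 − 28 = 394 density bands formed after it.
394 − 4 false = 390 true density bands after the stress band.
390 density bands at 2 per year is 390 / 2 = 195 years.
The density band at the growth surface is 1986 CE, so the stress band dates to 1986 − 195 = 1791 CE.

1791 CE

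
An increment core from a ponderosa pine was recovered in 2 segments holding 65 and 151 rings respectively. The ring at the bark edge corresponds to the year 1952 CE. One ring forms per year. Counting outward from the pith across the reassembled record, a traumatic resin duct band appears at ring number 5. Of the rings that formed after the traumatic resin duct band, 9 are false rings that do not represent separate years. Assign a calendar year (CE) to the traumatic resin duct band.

1750 CE

Total rings = 65 + 151 = 216.
Between ring 5 and the bark edge there are 216 − 5 = 211 rings.
211 − 9 false = 202 true rings after the traumatic resin duct band.
The ring at the bark edge is 1952 CE, so the traumatic resin duct band dates to 1952 − 202 = 1750 CE.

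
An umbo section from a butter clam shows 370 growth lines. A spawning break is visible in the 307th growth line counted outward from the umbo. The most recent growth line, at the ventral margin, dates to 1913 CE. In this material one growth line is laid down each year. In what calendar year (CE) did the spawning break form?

Between growth line 307 and the ventral margin there are 370 − 307 = 63 growth lines.
The growth line at the ventral margin is 1913 CE, so the spawning break dates to 1913 − 63 = 1850 CE.

1850 CE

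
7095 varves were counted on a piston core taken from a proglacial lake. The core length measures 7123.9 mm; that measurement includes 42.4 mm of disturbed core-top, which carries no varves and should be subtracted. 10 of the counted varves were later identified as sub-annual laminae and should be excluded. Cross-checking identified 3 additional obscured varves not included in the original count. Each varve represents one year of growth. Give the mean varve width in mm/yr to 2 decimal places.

1.00 mm/yr

After corrections the count is 7095 − 10 + 3 = 7088 varves.
The growth record spans 7123.9 − 42.4 = 7081.5 mm.
7081.5 mm over 7088 years gives 7081.5 / 7088 ≈ 1.00 mm/yr.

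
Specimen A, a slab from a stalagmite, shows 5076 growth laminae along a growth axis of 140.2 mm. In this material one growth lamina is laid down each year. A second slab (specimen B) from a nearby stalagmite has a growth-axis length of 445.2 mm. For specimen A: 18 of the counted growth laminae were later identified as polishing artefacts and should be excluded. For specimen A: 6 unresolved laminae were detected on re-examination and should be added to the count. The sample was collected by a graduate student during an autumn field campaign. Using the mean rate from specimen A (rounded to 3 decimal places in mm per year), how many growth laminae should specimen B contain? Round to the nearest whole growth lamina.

Specimen A: adjusted count: 5076 − 18 + 6 = 5064 growth laminae.
A: Extension rate ≈ 140.2 / 5064 = 0.028 mm/yr.
Specimen B: 445.2 mm / 0.028 mm per year = 15900.00 years ≈ 15900 growth laminae.

15900 growth laminae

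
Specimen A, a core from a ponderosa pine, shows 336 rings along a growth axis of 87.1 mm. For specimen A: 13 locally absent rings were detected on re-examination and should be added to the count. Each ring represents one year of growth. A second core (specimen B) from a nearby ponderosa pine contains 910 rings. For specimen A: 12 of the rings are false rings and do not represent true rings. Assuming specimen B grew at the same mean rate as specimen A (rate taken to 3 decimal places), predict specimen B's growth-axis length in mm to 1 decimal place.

234.8 mm

Specimen A: true ring count = 336 − 12 + 13 = 337.
A: Mean rate = 87.1 mm / 337 years ≈ 0.258 mm per year.
For B, 0.258 mm/year × 910 years = 234.8 mm.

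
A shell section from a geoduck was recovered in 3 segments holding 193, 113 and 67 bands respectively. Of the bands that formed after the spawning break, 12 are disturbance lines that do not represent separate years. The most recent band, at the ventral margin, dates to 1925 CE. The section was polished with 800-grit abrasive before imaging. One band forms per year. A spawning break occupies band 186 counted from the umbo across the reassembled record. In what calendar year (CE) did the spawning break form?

1750 CE

Total bands = 193 + 113 + 67 = 373.
The spawning break sits at band 186 from the umbo, so 373 − 186 = 187 bands formed after it.
Removing the 12 false bands leaves 187 − 12 = 175 true bands beyond the spawning break.
The band at the ventral margin is 1925 CE, so the spawning break dates to 1925 − 175 = 1750 CE.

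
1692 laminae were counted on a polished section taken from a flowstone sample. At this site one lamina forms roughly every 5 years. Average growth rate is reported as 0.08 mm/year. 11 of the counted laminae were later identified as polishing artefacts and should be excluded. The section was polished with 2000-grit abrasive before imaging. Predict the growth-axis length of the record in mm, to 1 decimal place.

672.4 mm

After corrections the count is 1692 − 11 = 1681 laminae.
At 5 years per lamina, 1681 × 5 = 8405 years.
Length ≈ 0.08 × 8405 = 672.4 mm.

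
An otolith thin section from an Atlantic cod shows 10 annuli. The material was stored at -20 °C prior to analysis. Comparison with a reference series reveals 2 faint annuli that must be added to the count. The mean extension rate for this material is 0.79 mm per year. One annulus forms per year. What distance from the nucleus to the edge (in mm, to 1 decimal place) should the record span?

9.5 mm

Adjusted count: 10 + 2 = 12 annuli.
12 years at 0.79 mm/year gives 0.79 × 12 = 9.5 mm.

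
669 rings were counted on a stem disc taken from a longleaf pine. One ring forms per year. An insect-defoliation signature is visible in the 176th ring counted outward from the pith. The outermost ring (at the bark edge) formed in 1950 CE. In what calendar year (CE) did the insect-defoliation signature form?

1457 CE

The insect-defoliation signature sits at ring 176 from the pith, so 669 − 176 = 493 rings formed after it.
Counting back 493 years from 1950 CE places the insect-defoliation signature in 1950 − 493 = 1457 CE.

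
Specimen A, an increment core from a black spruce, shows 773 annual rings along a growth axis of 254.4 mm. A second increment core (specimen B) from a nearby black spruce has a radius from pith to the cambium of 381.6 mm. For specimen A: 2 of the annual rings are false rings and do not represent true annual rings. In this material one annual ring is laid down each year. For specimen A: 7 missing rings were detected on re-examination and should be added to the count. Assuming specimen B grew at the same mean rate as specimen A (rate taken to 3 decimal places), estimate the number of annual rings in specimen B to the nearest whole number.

1167 annual rings

Specimen A: adjusted count: 773 − 2 + 7 = 778 annual rings.
A: Mean rate = 254.4 mm / 778 years ≈ 0.327 mm/year.
B spans 381.6 / 0.327 = 1166.97 years ≈ 1167 annual rings.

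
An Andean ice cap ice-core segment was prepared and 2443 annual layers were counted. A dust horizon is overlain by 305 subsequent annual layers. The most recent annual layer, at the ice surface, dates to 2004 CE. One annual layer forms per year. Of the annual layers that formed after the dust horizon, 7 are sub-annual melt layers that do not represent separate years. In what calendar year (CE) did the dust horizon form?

305 annual layers formed after the dust horizon.
Removing the 7 false annual layers leaves 305 − 7 = 298 true annual layers beyond the dust horizon.
2004 − 298 = 1706 CE.

1706 CE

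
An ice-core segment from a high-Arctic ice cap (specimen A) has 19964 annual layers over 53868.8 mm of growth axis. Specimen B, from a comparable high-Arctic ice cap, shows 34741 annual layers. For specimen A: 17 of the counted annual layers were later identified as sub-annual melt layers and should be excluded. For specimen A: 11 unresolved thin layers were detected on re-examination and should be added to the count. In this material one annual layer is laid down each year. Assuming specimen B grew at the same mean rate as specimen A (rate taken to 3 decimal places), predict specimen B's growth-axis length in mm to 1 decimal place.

Specimen A: adjusted count: 19964 − 17 + 11 = 19958 annual layers.
A: Mean rate = 53868.8 mm / 19958 years ≈ 2.699 mm/year.
For B, 2.699 mm/year × 34741 years = 93766.0 mm.

93766.0 mm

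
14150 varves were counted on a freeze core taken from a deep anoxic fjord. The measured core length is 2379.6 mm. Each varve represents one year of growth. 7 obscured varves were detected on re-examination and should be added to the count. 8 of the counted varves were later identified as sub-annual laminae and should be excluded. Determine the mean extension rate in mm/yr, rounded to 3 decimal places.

After corrections the count is 14150 − 8 + 7 = 14149 varves.
2379.6 mm over 14149 years gives 2379.6 / 14149 ≈ 0.168 mm/yr.

0.168 mm/yr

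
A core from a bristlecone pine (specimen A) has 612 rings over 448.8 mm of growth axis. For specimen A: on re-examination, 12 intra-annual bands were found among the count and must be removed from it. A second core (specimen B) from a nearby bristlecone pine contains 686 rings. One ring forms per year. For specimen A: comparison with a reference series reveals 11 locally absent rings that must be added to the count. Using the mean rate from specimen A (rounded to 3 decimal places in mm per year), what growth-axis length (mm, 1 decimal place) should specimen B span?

504.2 mm

Specimen A: true ring count = 612 − 12 + 11 = 611.
A: Extension rate ≈ 448.8 / 611 = 0.735 mm/year.
B's length ≈ 0.735 × 686 = 504.2 mm.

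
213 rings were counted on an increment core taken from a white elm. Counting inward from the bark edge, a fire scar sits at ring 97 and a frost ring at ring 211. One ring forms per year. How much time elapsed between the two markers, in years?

Separation: 211 − 97 = 114 rings.
At one ring per year, 114 years elapsed between them.

114 yr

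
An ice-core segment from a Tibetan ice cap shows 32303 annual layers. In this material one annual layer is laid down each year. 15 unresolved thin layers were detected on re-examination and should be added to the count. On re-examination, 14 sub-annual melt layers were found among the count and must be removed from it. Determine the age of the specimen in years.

32304 years

Correcting the raw count gives 32303 − 14 + 15 = 32304 true annual layers.
With a one-to-one annual layer periodicity this is 32304 years.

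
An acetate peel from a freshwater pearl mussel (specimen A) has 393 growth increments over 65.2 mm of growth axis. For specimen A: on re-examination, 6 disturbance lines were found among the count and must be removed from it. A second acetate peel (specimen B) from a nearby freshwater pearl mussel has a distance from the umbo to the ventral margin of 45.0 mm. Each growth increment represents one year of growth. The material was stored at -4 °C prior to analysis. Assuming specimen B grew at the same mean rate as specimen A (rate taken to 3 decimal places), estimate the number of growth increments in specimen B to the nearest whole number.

Specimen A: correcting the raw count gives 393 − 6 = 387 true growth increments.
A: Extension rate ≈ 65.2 / 387 = 0.168 mm/year.
B spans 45.0 / 0.168 = 267.86 years ≈ 268 growth increments.

268 growth increments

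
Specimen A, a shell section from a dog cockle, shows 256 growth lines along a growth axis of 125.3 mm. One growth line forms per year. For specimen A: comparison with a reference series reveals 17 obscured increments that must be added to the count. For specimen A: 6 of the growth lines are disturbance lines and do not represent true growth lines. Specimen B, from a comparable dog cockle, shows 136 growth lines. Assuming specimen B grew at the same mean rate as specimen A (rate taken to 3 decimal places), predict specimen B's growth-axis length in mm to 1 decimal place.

Specimen A: after corrections the count is 256 − 6 + 17 = 267 growth lines.
A: 125.3 mm over 267 years gives 125.3 / 267 ≈ 0.469 mm/year.
B's length ≈ 0.469 × 136 = 63.8 mm.

63.8 mm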